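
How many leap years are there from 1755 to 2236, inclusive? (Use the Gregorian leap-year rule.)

Multiples of 4 in [1755,2236]: 121.
Of those, multiples of 100: 5 (not leap unless ÷400).
Multiples of 400: 1.
Leap years = 121 − 5 + 1 = 117.

117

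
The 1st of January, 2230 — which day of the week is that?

Friday

Doomsday rule: the anchor day for the 2200s is Friday. For year 30: 30÷12 = 2 r 6, and 6÷4 = 1, so 2+6+1 = 9.
Friday + 9 ≡ Sunday — that's 2230's doomsday.
In January the doomsday date is Jan 3 (2230 is not a leap year).
Jan 1 is 2 days before Jan 3; 2 mod 7 = 2, so Sunday − 2 = Friday.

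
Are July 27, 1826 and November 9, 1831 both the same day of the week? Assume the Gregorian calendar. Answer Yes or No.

No

From Jul 27, 1826 to Nov 9, 1831 is 1931 days.
1931 mod 7 = 6, so they are different weekdays.
(Jul 27, 1826 is a Thursday; Nov 9, 1831 is a Wednesday.)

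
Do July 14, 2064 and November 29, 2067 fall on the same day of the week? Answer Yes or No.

From Jul 14, 2064 to Nov 29, 2067 is 1233 days.
1233 mod 7 = 1, so they are different weekdays.
(Jul 14, 2064 is a Monday; Nov 29, 2067 is a Tuesday.)

No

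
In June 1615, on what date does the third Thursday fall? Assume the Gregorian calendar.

June 1, 1615 is a Monday.
The first Thursday is therefore June 4 (3 days later).
The third Thursday is 4 + 2×7 = June 18.

June 18, 1615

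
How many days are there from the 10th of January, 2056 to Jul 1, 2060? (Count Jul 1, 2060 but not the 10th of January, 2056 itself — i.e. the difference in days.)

Jan 10, 2056 → Jan 10, 2057: 366 days (Feb 29, 2056 is in that span).
Jan 10, 2057 → Jan 10, 2058: 365 days.
Jan 10, 2058 → Jan 10, 2059: 365 days.
Jan 10, 2059 → Jan 10, 2060: 365 days.
Jan 10, 2060 → Feb 10, 2060: 31 days (January has 31).
Feb 10, 2060 → Mar 10, 2060: 29 days (February has 29).
Mar 10, 2060 → Apr 10, 2060: 31 days (March has 31).
Apr 10, 2060 → May 10, 2060: 30 days (April has 30).
May 10, 2060 → Jun 10, 2060: 31 days (May has 31).
Jun 10, 2060 → Jul 1, 2060: 21 days.
Total: 1634 days.

1634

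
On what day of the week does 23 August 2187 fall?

Thursday

Doomsday rule: the anchor day for the 2100s is Sunday. For year 87: 87÷12 = 7 r 3, and 3÷4 = 0, so 7+3+0 = 10.
Sunday + 10 ≡ Wednesday — that's 2187's doomsday.
In August the doomsday date is Aug 8.
Aug 23 is 15 days after Aug 8; 15 mod 7 = 1, so Wednesday + 1 = Thursday.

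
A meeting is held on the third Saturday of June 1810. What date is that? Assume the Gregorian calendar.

June 16, 1810

June 1, 1810 is a Friday.
The first Saturday is therefore June 2 (1 days later).
The third Saturday is 2 + 2×7 = June 16.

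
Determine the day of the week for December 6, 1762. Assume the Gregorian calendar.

Monday

Doomsday rule: the anchor day for the 1700s is Sunday. For year 62: 62÷12 = 5 r 2, and 2÷4 = 0, so 5+2+0 = 7.
Sunday + 7 ≡ Sunday — that's 1762's doomsday.
In December the doomsday date is Dec 12.
Dec 6 is 6 days before Dec 12; 6 mod 7 = 6, so Sunday − 6 = Monday.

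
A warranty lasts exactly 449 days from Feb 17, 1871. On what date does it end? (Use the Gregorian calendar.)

May 11, 1872

+365 (one year) → Feb 17, 1872 (84 left).
Feb has 29 days: +13 → Mar 1, 1872 (71 left).
Mar has 31 days: +31 → Apr 1, 1872 (40 left).
Apr has 30 days: +30 → May 1, 1872 (10 left).
+10 → May 11, 1872.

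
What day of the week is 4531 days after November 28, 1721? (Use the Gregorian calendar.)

First find the weekday of Nov 28, 1721. Doomsday rule: the anchor day for the 1700s is Sunday. For year 21: 21÷12 = 1 r 9, and 9÷4 = 2, so 1+9+2 = 12.
Sunday + 12 ≡ Friday — that's 1721's doomsday.
In November the doomsday date is Nov 7.
Nov 28 is 21 days after Nov 7; 21 mod 7 = 0, so Friday + 0 = Friday.
4531 mod 7 = 2, so 4531 days after a Friday is Friday + 2 = Sunday.

Sunday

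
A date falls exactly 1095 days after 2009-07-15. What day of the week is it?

Saturday

First find the weekday of Jul 15, 2009. Doomsday rule: the anchor day for the 2000s is Tuesday. For year 09: 9÷12 = 0 r 9, and 9÷4 = 2, so 0+9+2 = 11.
Tuesday + 11 ≡ Saturday — that's 2009's doomsday.
In July the doomsday date is Jul 11.
Jul 15 is 4 days after Jul 11; 4 mod 7 = 4, so Saturday + 4 = Wednesday.
1095 mod 7 = 3, so 1095 days after a Wednesday is Wednesday + 3 = Saturday.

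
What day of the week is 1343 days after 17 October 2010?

Saturday

Oct 17, 2010 is a Sunday.
1343 mod 7 = 6, so 1343 days after a Sunday is Sunday + 6 = Saturday.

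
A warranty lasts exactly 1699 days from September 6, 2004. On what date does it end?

May 2, 2009

+365 (one year) → Sep 6, 2005 (1334 left).
+365 (one year) → Sep 6, 2006 (969 left).
+365 (one year) → Sep 6, 2007 (604 left).
+366 (one year; includes Feb 29, 2008) → Sep 6, 2008 (238 left).
Sep has 30 days: +25 → Oct 1, 2008 (213 left).
Oct has 31 days: +31 → Nov 1, 2008 (182 left).
Nov has 30 days: +30 → Dec 1, 2008 (152 left).
Dec has 31 days: +31 → Jan 1, 2009 (121 left).
Jan has 31 days: +31 → Feb 1, 2009 (90 left).
Feb has 28 days: +28 → Mar 1, 2009 (62 left).
Mar has 31 days: +31 → Apr 1, 2009 (31 left).
Apr has 30 days: +30 → May 1, 2009 (1 left).
+1 → May 2, 2009.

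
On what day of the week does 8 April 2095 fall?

Friday

January 1, 2095 is a Saturday.
Jan 1, 2095 → Feb 1, 2095: 31 days (January has 31).
Feb 1, 2095 → Mar 1, 2095: 28 days (February has 28).
Mar 1, 2095 → Apr 1, 2095: 31 days (March has 31).
Apr 1, 2095 → Apr 8, 2095: 7 days.
Total: 97 days.
97 mod 7 = 6, so Saturday + 6 = Friday.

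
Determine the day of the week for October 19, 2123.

Tuesday

Doomsday rule: the anchor day for the 2100s is Sunday. For year 23: 23÷12 = 1 r 11, and 11÷4 = 2, so 1+11+2 = 14.
Sunday + 14 ≡ Sunday — that's 2123's doomsday.
In October the doomsday date is Oct 10.
Oct 19 is 9 days after Oct 10; 9 mod 7 = 2, so Sunday + 2 = Tuesday.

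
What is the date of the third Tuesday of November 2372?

November 21, 2372

November 1, 2372 is a Wednesday.
The first Tuesday is therefore November 7 (6 days later).
The third Tuesday is 7 + 2×7 = November 21.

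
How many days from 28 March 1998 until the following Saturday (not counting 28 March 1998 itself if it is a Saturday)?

Mar 28, 1998 is a Saturday.
From Saturday to the next Saturday is 7 days.

7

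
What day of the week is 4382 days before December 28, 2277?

Friday

Dec 28, 2277 is a Friday.
4382 mod 7 = 0, so 4382 days before a Friday is Friday − 0 = Friday.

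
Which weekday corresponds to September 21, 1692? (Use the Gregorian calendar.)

Sunday

Doomsday rule: the anchor day for the 1600s is Tuesday. For year 92: 92÷12 = 7 r 8, and 8÷4 = 2, so 7+8+2 = 17.
Tuesday + 17 ≡ Friday — that's 1692's doomsday.
In September the doomsday date is Sep 5.
Sep 21 is 16 days after Sep 5; 16 mod 7 = 2, so Friday + 2 = Sunday.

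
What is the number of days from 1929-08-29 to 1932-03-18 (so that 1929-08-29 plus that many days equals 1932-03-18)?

Aug 29, 1929 → Aug 29, 1930: 365 days.
Aug 29, 1930 → Aug 29, 1931: 365 days.
Aug 29, 1931 → Sep 29, 1931: 31 days (August has 31).
Sep 29, 1931 → Oct 29, 1931: 30 days (September has 30).
Oct 29, 1931 → Nov 29, 1931: 31 days (October has 31).
Nov 29, 1931 → Dec 29, 1931: 30 days (November has 30).
Dec 29, 1931 → Jan 29, 1932: 31 days (December has 31).
Jan 29, 1932 → Feb 29, 1932: 31 days (January has 31).
Feb 29, 1932 → Mar 18, 1932: 18 days.
Total: 932 days.

932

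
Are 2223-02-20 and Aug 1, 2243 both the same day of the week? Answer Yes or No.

From Feb 20, 2223 to Aug 1, 2243 is 7467 days.
7467 mod 7 = 5, so they are different weekdays.
(Feb 20, 2223 is a Thursday; Aug 1, 2243 is a Tuesday.)

No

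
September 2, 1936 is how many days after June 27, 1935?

433

Jun 27, 1935 → Jun 27, 1936: 366 days (Feb 29, 1936 is in that span).
Jun 27, 1936 → Jul 27, 1936: 30 days (June has 30).
Jul 27, 1936 → Aug 27, 1936: 31 days (July has 31).
Aug 27, 1936 → Sep 2, 1936: 6 days.
Total: 433 days.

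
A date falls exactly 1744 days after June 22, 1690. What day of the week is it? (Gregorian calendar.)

First find the weekday of Jun 22, 1690. Doomsday rule: the anchor day for the 1600s is Tuesday. For year 90: 90÷12 = 7 r 6, and 6÷4 = 1, so 7+6+1 = 14.
Tuesday + 14 ≡ Tuesday — that's 1690's doomsday.
In June the doomsday date is Jun 6.
Jun 22 is 16 days after Jun 6; 16 mod 7 = 2, so Tuesday + 2 = Thursday.
1744 mod 7 = 1, so 1744 days after a Thursday is Thursday + 1 = Friday.

Friday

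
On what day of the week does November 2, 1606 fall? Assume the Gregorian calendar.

Thursday

Doomsday rule: the anchor day for the 1600s is Tuesday. For year 06: 6÷12 = 0 r 6, and 6÷4 = 1, so 0+6+1 = 7.
Tuesday + 7 ≡ Tuesday — that's 1606's doomsday.
In November the doomsday date is Nov 7.
Nov 2 is 5 days before Nov 7; 5 mod 7 = 5, so Tuesday − 5 = Thursday.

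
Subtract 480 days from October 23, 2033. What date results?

June 30, 2032

−365 (one year) → Oct 23, 2032 (115 left).
−23 → Sep 30, 2032 (end of Sep, 30 days; 92 left).
−30 → Aug 31, 2032 (end of Aug, 31 days; 62 left).
−31 → Jul 31, 2032 (end of Jul, 31 days; 31 left).
−31 → Jun 30, 2032 (end of Jun, 30 days; 0 left).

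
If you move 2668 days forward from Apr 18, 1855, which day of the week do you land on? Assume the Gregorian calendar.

Thursday

Apr 18, 1855 is a Wednesday.
2668 mod 7 = 1, so 2668 days after a Wednesday is Wednesday + 1 = Thursday.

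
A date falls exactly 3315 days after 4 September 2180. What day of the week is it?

Friday

First find the weekday of Sep 4, 2180. Doomsday rule: the anchor day for the 2100s is Sunday. For year 80: 80÷12 = 6 r 8, and 8÷4 = 2, so 6+8+2 = 16.
Sunday + 16 ≡ Tuesday — that's 2180's doomsday.
In September the doomsday date is Sep 5.
Sep 4 is 1 day before Sep 5; 1 mod 7 = 1, so Tuesday − 1 = Monday.
3315 mod 7 = 4, so 3315 days after a Monday is Monday + 4 = Friday.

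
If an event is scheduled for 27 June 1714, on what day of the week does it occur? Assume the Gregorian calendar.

Wednesday

Doomsday rule: the anchor day for the 1700s is Sunday. For year 14: 14÷12 = 1 r 2, and 2÷4 = 0, so 1+2+0 = 3.
Sunday + 3 ≡ Wednesday — that's 1714's doomsday.
In June the doomsday date is Jun 6.
Jun 27 is 21 days after Jun 6; 21 mod 7 = 0, so Wednesday + 0 = Wednesday.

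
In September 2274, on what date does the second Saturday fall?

September 1, 2274 is a Tuesday.
The first Saturday is therefore September 5 (4 days later).
The second Saturday is 5 + 1×7 = September 12.

September 12, 2274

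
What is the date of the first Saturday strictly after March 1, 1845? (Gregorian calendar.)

Mar 1, 1845 is a Saturday.
From Saturday to the next Saturday is 7 days.
Mar 1, 1845 + 7 = Mar 8, 1845.

March 8, 1845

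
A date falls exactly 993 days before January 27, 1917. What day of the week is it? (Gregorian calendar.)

Jan 27, 1917 is a Saturday.
993 mod 7 = 6, so 993 days before a Saturday is Saturday − 6 = Sunday.

Sunday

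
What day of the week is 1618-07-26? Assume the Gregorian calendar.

Thursday

Doomsday rule: the anchor day for the 1600s is Tuesday. For year 18: 18÷12 = 1 r 6, and 6÷4 = 1, so 1+6+1 = 8.
Tuesday + 8 ≡ Wednesday — that's 1618's doomsday.
In July the doomsday date is Jul 11.
Jul 26 is 15 days after Jul 11; 15 mod 7 = 1, so Wednesday + 1 = Thursday.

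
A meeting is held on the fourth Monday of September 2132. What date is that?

September 22, 2132

September 1, 2132 is a Monday.
The first Monday is therefore September 1 (same day).
The fourth Monday is 1 + 3×7 = September 22.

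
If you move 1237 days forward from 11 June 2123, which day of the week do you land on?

Wednesday

First find the weekday of Jun 11, 2123. Doomsday rule: the anchor day for the 2100s is Sunday. For year 23: 23÷12 = 1 r 11, and 11÷4 = 2, so 1+11+2 = 14.
Sunday + 14 ≡ Sunday — that's 2123's doomsday.
In June the doomsday date is Jun 6.
Jun 11 is 5 days after Jun 6; 5 mod 7 = 5, so Sunday + 5 = Friday.
1237 mod 7 = 5, so 1237 days after a Friday is Friday + 5 = Wednesday.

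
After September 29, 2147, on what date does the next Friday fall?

October 6, 2147

Sep 29, 2147 is a Friday.
From Friday to the next Friday is 7 days.
Sep 29, 2147 + 7 = Oct 6, 2147.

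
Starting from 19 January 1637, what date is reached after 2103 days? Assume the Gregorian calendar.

October 23, 1642

+365 (one year) → Jan 19, 1638 (1738 left).
+365 (one year) → Jan 19, 1639 (1373 left).
+365 (one year) → Jan 19, 1640 (1008 left).
+366 (one year; includes Feb 29, 1640) → Jan 19, 1641 (642 left).
+365 (one year) → Jan 19, 1642 (277 left).
Jan has 31 days: +13 → Feb 1, 1642 (264 left).
Feb has 28 days: +28 → Mar 1, 1642 (236 left).
Mar has 31 days: +31 → Apr 1, 1642 (205 left).
Apr has 30 days: +30 → May 1, 1642 (175 left).
May has 31 days: +31 → Jun 1, 1642 (144 left).
Jun has 30 days: +30 → Jul 1, 1642 (114 left).
Jul has 31 days: +31 → Aug 1, 1642 (83 left).
Aug has 31 days: +31 → Sep 1, 1642 (52 left).
Sep has 30 days: +30 → Oct 1, 1642 (22 left).
+22 → Oct 23, 1642.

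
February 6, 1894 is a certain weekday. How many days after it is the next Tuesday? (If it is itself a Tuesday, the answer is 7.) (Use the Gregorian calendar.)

7

Feb 6, 1894 is a Tuesday.
From Tuesday to the next Tuesday is 7 days.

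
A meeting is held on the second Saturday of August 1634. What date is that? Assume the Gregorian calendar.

August 12, 1634

August 1, 1634 is a Tuesday.
The first Saturday is therefore August 5 (4 days later).
The second Saturday is 5 + 1×7 = August 12.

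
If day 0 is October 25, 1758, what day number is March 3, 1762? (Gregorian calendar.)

Oct 25, 1758 → Oct 25, 1759: 365 days.
Oct 25, 1759 → Oct 25, 1760: 366 days (Feb 29, 1760 is in that span).
Oct 25, 1760 → Oct 25, 1761: 365 days.
Oct 25, 1761 → Nov 25, 1761: 31 days (October has 31).
Nov 25, 1761 → Dec 25, 1761: 30 days (November has 30).
Dec 25, 1761 → Jan 25, 1762: 31 days (December has 31).
Jan 25, 1762 → Feb 25, 1762: 31 days (January has 31).
Feb 25, 1762 → Mar 3, 1762: 6 days.
Total: 1225 days.

1225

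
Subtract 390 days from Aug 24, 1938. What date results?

−24 → Jul 31, 1938 (end of Jul, 31 days; 366 left).
−31 → Jun 30, 1938 (end of Jun, 30 days; 335 left).
−30 → May 31, 1938 (end of May, 31 days; 305 left).
−31 → Apr 30, 1938 (end of Apr, 30 days; 274 left).
−30 → Mar 31, 1938 (end of Mar, 31 days; 244 left).
−31 → Feb 28, 1938 (end of Feb, 28 days; 213 left).
−28 → Jan 31, 1938 (end of Jan, 31 days; 185 left).
−31 → Dec 31, 1937 (end of Dec, 31 days; 154 left).
−31 → Nov 30, 1937 (end of Nov, 30 days; 123 left).
−30 → Oct 31, 1937 (end of Oct, 31 days; 93 left).
−31 → Sep 30, 1937 (end of Sep, 30 days; 62 left).
−30 → Aug 31, 1937 (end of Aug, 31 days; 32 left).
−31 → Jul 31, 1937 (end of Jul, 31 days; 1 left).
−1 → Jul 30, 1937.

July 30, 1937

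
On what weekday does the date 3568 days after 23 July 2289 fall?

Sunday

Jul 23, 2289 is a Tuesday.
3568 mod 7 = 5, so 3568 days after a Tuesday is Tuesday + 5 = Sunday.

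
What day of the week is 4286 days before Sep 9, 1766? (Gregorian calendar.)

First find the weekday of Sep 9, 1766. Doomsday rule: the anchor day for the 1700s is Sunday. For year 66: 66÷12 = 5 r 6, and 6÷4 = 1, so 5+6+1 = 12.
Sunday + 12 ≡ Friday — that's 1766's doomsday.
In September the doomsday date is Sep 5.
Sep 9 is 4 days after Sep 5; 4 mod 7 = 4, so Friday + 4 = Tuesday.
4286 mod 7 = 2, so 4286 days before a Tuesday is Tuesday − 2 = Sunday.

Sunday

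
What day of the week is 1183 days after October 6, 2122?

Oct 6, 2122 is a Tuesday.
1183 mod 7 = 0, so 1183 days after a Tuesday is Tuesday + 0 = Tuesday.

Tuesday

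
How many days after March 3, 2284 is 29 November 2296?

4654

Mar 3, 2284 → Mar 3, 2285: 365 days.
Mar 3, 2285 → Mar 3, 2286: 365 days.
Mar 3, 2286 → Mar 3, 2287: 365 days.
Mar 3, 2287 → Mar 3, 2288: 366 days (Feb 29, 2288 is in that span).
Mar 3, 2288 → Mar 3, 2289: 365 days.
Mar 3, 2289 → Mar 3, 2290: 365 days.
Mar 3, 2290 → Mar 3, 2291: 365 days.
Mar 3, 2291 → Mar 3, 2292: 366 days (Feb 29, 2292 is in that span).
Mar 3, 2292 → Mar 3, 2293: 365 days.
Mar 3, 2293 → Mar 3, 2294: 365 days.
Mar 3, 2294 → Mar 3, 2295: 365 days.
Mar 3, 2295 → Mar 3, 2296: 366 days (Feb 29, 2296 is in that span).
Mar 3, 2296 → Apr 3, 2296: 31 days (March has 31).
Apr 3, 2296 → May 3, 2296: 30 days (April has 30).
May 3, 2296 → Jun 3, 2296: 31 days (May has 31).
Jun 3, 2296 → Jul 3, 2296: 30 days (June has 30).
Jul 3, 2296 → Aug 3, 2296: 31 days (July has 31).
Aug 3, 2296 → Sep 3, 2296: 31 days (August has 31).
Sep 3, 2296 → Oct 3, 2296: 30 days (September has 30).
Oct 3, 2296 → Nov 3, 2296: 31 days (October has 31).
Nov 3, 2296 → Nov 29, 2296: 26 days.
Total: 4654 days.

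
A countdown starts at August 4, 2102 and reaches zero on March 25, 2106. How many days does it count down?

Aug 4, 2102 → Aug 4, 2103: 365 days.
Aug 4, 2103 → Aug 4, 2104: 366 days (Feb 29, 2104 is in that span).
Aug 4, 2104 → Aug 4, 2105: 365 days.
Aug 4, 2105 → Sep 4, 2105: 31 days (August has 31).
Sep 4, 2105 → Oct 4, 2105: 30 days (September has 30).
Oct 4, 2105 → Nov 4, 2105: 31 days (October has 31).
Nov 4, 2105 → Dec 4, 2105: 30 days (November has 30).
Dec 4, 2105 → Jan 4, 2106: 31 days (December has 31).
Jan 4, 2106 → Feb 4, 2106: 31 days (January has 31).
Feb 4, 2106 → Mar 4, 2106: 28 days (February has 28).
Mar 4, 2106 → Mar 25, 2106: 21 days.
Total: 1329 days.

1329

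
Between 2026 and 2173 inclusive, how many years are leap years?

36

Multiples of 4 in [2026,2173]: 37.
Of those, multiples of 100: 1 (not leap unless ÷400).
Multiples of 400: 0.
Leap years = 37 − 1 + 0 = 36.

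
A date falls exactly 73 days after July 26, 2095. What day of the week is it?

Friday

Jul 26, 2095 is a Tuesday.
73 mod 7 = 3, so 73 days after a Tuesday is Tuesday + 3 = Friday.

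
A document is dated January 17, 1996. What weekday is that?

Doomsday rule: the anchor day for the 1900s is Wednesday. For year 96: 96÷12 = 8 r 0, and 0÷4 = 0, so 8+0+0 = 8.
Wednesday + 8 ≡ Thursday — that's 1996's doomsday.
In January the doomsday date is Jan 4 (1996 is a leap year (divisible by 4)).
Jan 17 is 13 days after Jan 4; 13 mod 7 = 6, so Thursday + 6 = Wednesday.

Wednesday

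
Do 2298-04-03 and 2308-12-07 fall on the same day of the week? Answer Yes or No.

No

From Apr 3, 2298 to Dec 7, 2308 is 3900 days.
3900 mod 7 = 1, so they are different weekdays.
(Apr 3, 2298 is a Sunday; Dec 7, 2308 is a Monday.)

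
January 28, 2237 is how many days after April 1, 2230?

Apr 1, 2230 → Apr 1, 2231: 365 days.
Apr 1, 2231 → Apr 1, 2232: 366 days (Feb 29, 2232 is in that span).
Apr 1, 2232 → Apr 1, 2233: 365 days.
Apr 1, 2233 → Apr 1, 2234: 365 days.
Apr 1, 2234 → Apr 1, 2235: 365 days.
Apr 1, 2235 → Apr 1, 2236: 366 days (Feb 29, 2236 is in that span).
Apr 1, 2236 → May 1, 2236: 30 days (April has 30).
May 1, 2236 → Jun 1, 2236: 31 days (May has 31).
Jun 1, 2236 → Jul 1, 2236: 30 days (June has 30).
Jul 1, 2236 → Aug 1, 2236: 31 days (July has 31).
Aug 1, 2236 → Sep 1, 2236: 31 days (August has 31).
Sep 1, 2236 → Oct 1, 2236: 30 days (September has 30).
Oct 1, 2236 → Nov 1, 2236: 31 days (October has 31).
Nov 1, 2236 → Dec 1, 2236: 30 days (November has 30).
Dec 1, 2236 → Jan 1, 2237: 31 days (December has 31).
Jan 1, 2237 → Jan 28, 2237: 27 days.
Total: 2494 days.

2494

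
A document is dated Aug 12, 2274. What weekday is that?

Wednesday

Doomsday rule: the anchor day for the 2200s is Friday. For year 74: 74÷12 = 6 r 2, and 2÷4 = 0, so 6+2+0 = 8.
Friday + 8 ≡ Saturday — that's 2274's doomsday.
In August the doomsday date is Aug 8.
Aug 12 is 4 days after Aug 8; 4 mod 7 = 4, so Saturday + 4 = Wednesday.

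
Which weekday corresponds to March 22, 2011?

January 1, 2011 is a Saturday.
Jan 1, 2011 → Feb 1, 2011: 31 days (January has 31).
Feb 1, 2011 → Mar 1, 2011: 28 days (February has 28).
Mar 1, 2011 → Mar 22, 2011: 21 days.
Total: 80 days.
80 mod 7 = 3, so Saturday + 3 = Tuesday.

Tuesday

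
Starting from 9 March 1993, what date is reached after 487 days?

July 9, 1994

+365 (one year) → Mar 9, 1994 (122 left).
Mar has 31 days: +23 → Apr 1, 1994 (99 left).
Apr has 30 days: +30 → May 1, 1994 (69 left).
May has 31 days: +31 → Jun 1, 1994 (38 left).
Jun has 30 days: +30 → Jul 1, 1994 (8 left).
+8 → Jul 9, 1994.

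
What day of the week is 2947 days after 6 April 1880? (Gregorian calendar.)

Apr 6, 1880 is a Tuesday.
2947 mod 7 = 0, so 2947 days after a Tuesday is Tuesday + 0 = Tuesday.

Tuesday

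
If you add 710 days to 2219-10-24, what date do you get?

+366 (one year; includes Feb 29, 2220) → Oct 24, 2220 (344 left).
Oct has 31 days: +8 → Nov 1, 2220 (336 left).
Nov has 30 days: +30 → Dec 1, 2220 (306 left).
Dec has 31 days: +31 → Jan 1, 2221 (275 left).
Jan has 31 days: +31 → Feb 1, 2221 (244 left).
Feb has 28 days: +28 → Mar 1, 2221 (216 left).
Mar has 31 days: +31 → Apr 1, 2221 (185 left).
Apr has 30 days: +30 → May 1, 2221 (155 left).
May has 31 days: +31 → Jun 1, 2221 (124 left).
Jun has 30 days: +30 → Jul 1, 2221 (94 left).
Jul has 31 days: +31 → Aug 1, 2221 (63 left).
Aug has 31 days: +31 → Sep 1, 2221 (32 left).
Sep has 30 days: +30 → Oct 1, 2221 (2 left).
+2 → Oct 3, 2221.

October 3, 2221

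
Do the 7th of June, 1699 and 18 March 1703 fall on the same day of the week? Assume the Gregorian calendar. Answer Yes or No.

Yes

From Jun 7, 1699 to Mar 18, 1703 is 1379 days.
1379 mod 7 = 0, so they are the same weekday.
(Jun 7, 1699 is a Sunday; Mar 18, 1703 is a Sunday.)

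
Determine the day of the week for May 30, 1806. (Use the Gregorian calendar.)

Doomsday rule: the anchor day for the 1800s is Friday. For year 06: 6÷12 = 0 r 6, and 6÷4 = 1, so 0+6+1 = 7.
Friday + 7 ≡ Friday — that's 1806's doomsday.
In May the doomsday date is May 9.
May 30 is 21 days after May 9; 21 mod 7 = 0, so Friday + 0 = Friday.

Friday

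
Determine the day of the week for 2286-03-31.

Doomsday rule: the anchor day for the 2200s is Friday. For year 86: 86÷12 = 7 r 2, and 2÷4 = 0, so 7+2+0 = 9.
Friday + 9 ≡ Sunday — that's 2286's doomsday.
In March the doomsday date is Mar 14.
Mar 31 is 17 days after Mar 14; 17 mod 7 = 3, so Sunday + 3 = Wednesday.

Wednesday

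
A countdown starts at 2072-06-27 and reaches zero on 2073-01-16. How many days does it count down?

Jun 27, 2072 → Jul 27, 2072: 30 days (June has 30).
Jul 27, 2072 → Aug 27, 2072: 31 days (July has 31).
Aug 27, 2072 → Sep 27, 2072: 31 days (August has 31).
Sep 27, 2072 → Oct 27, 2072: 30 days (September has 30).
Oct 27, 2072 → Nov 27, 2072: 31 days (October has 31).
Nov 27, 2072 → Dec 27, 2072: 30 days (November has 30).
Dec 27, 2072 → Jan 16, 2073: 20 days.
Total: 203 days.

203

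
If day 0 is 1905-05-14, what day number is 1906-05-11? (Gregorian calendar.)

May 14, 1905 → Jun 14, 1905: 31 days (May has 31).
Jun 14, 1905 → Jul 14, 1905: 30 days (June has 30).
Jul 14, 1905 → Aug 14, 1905: 31 days (July has 31).
Aug 14, 1905 → Sep 14, 1905: 31 days (August has 31).
Sep 14, 1905 → Oct 14, 1905: 30 days (September has 30).
Oct 14, 1905 → Nov 14, 1905: 31 days (October has 31).
Nov 14, 1905 → Dec 14, 1905: 30 days (November has 30).
Dec 14, 1905 → Jan 14, 1906: 31 days (December has 31).
Jan 14, 1906 → Feb 14, 1906: 31 days (January has 31).
Feb 14, 1906 → Mar 14, 1906: 28 days (February has 28).
Mar 14, 1906 → Apr 14, 1906: 31 days (March has 31).
Apr 14, 1906 → May 11, 1906: 27 days.
Total: 362 days.

362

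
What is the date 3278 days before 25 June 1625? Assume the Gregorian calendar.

−365 (one year) → Jun 25, 1624 (2913 left).
−366 (one year; includes Feb 29, 1624) → Jun 25, 1623 (2547 left).
−365 (one year) → Jun 25, 1622 (2182 left).
−365 (one year) → Jun 25, 1621 (1817 left).
−365 (one year) → Jun 25, 1620 (1452 left).
−366 (one year; includes Feb 29, 1620) → Jun 25, 1619 (1086 left).
−365 (one year) → Jun 25, 1618 (721 left).
−365 (one year) → Jun 25, 1617 (356 left).
−25 → May 31, 1617 (end of May, 31 days; 331 left).
−31 → Apr 30, 1617 (end of Apr, 30 days; 300 left).
−30 → Mar 31, 1617 (end of Mar, 31 days; 270 left).
−31 → Feb 28, 1617 (end of Feb, 28 days; 239 left).
−28 → Jan 31, 1617 (end of Jan, 31 days; 211 left).
−31 → Dec 31, 1616 (end of Dec, 31 days; 180 left).
−31 → Nov 30, 1616 (end of Nov, 30 days; 149 left).
−30 → Oct 31, 1616 (end of Oct, 31 days; 119 left).
−31 → Sep 30, 1616 (end of Sep, 30 days; 88 left).
−30 → Aug 31, 1616 (end of Aug, 31 days; 58 left).
−31 → Jul 31, 1616 (end of Jul, 31 days; 27 left).
−27 → Jul 4, 1616.

July 4, 1616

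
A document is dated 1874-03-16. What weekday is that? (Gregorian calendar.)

Doomsday rule: the anchor day for the 1800s is Friday. For year 74: 74÷12 = 6 r 2, and 2÷4 = 0, so 6+2+0 = 8.
Friday + 8 ≡ Saturday — that's 1874's doomsday.
In March the doomsday date is Mar 14.
Mar 16 is 2 days after Mar 14; 2 mod 7 = 2, so Saturday + 2 = Monday.

Monday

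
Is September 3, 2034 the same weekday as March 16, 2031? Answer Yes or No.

Yes

From Mar 16, 2031 to Sep 3, 2034 is 1267 days.
1267 mod 7 = 0, so they are the same weekday.
(Mar 16, 2031 is a Sunday; Sep 3, 2034 is a Sunday.)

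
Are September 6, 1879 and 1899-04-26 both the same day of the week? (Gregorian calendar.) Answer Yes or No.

From Sep 6, 1879 to Apr 26, 1899 is 7172 days.
7172 mod 7 = 4, so they are different weekdays.
(Sep 6, 1879 is a Saturday; Apr 26, 1899 is a Wednesday.)

No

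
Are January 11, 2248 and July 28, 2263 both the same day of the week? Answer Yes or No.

From Jan 11, 2248 to Jul 28, 2263 is 5677 days.
5677 mod 7 = 0, so they are the same weekday.
(Jan 11, 2248 is a Tuesday; Jul 28, 2263 is a Tuesday.)

Yes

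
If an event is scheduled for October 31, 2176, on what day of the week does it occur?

Doomsday rule: the anchor day for the 2100s is Sunday. For year 76: 76÷12 = 6 r 4, and 4÷4 = 1, so 6+4+1 = 11.
Sunday + 11 ≡ Thursday — that's 2176's doomsday.
In October the doomsday date is Oct 10.
Oct 31 is 21 days after Oct 10; 21 mod 7 = 0, so Thursday + 0 = Thursday.

Thursday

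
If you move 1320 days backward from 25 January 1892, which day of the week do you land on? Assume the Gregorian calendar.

Thursday

First find the weekday of Jan 25, 1892. Doomsday rule: the anchor day for the 1800s is Friday. For year 92: 92÷12 = 7 r 8, and 8÷4 = 2, so 7+8+2 = 17.
Friday + 17 ≡ Monday — that's 1892's doomsday.
In January the doomsday date is Jan 4 (1892 is a leap year (divisible by 4)).
Jan 25 is 21 days after Jan 4; 21 mod 7 = 0, so Monday + 0 = Monday.
1320 mod 7 = 4, so 1320 days before a Monday is Monday − 4 = Thursday.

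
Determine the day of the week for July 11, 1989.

Tuesday

Doomsday rule: the anchor day for the 1900s is Wednesday. For year 89: 89÷12 = 7 r 5, and 5÷4 = 1, so 7+5+1 = 13.
Wednesday + 13 ≡ Tuesday — that's 1989's doomsday.
In July the doomsday date is Jul 11.
Jul 11 is the doomsday itself: Tuesday.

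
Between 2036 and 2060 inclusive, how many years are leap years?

Multiples of 4 in [2036,2060]: 7.
Of those, multiples of 100: 0 (not leap unless ÷400).
Multiples of 400: 0.
Leap years = 7 − 0 + 0 = 7.

7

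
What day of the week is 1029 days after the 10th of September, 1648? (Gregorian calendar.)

Sep 10, 1648 is a Thursday.
1029 mod 7 = 0, so 1029 days after a Thursday is Thursday + 0 = Thursday.

Thursday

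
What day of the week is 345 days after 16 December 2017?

Monday

Dec 16, 2017 is a Saturday.
345 mod 7 = 2, so 345 days after a Saturday is Saturday + 2 = Monday.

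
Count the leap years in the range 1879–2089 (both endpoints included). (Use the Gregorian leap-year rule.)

Multiples of 4 in [1879,2089]: 53.
Of those, multiples of 100: 2 (not leap unless ÷400).
Multiples of 400: 1.
Leap years = 53 − 2 + 1 = 52.

52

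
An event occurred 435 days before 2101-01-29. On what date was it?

November 20, 2099

−365 (one year) → Jan 29, 2100 (70 left).
−29 → Dec 31, 2099 (end of Dec, 31 days; 41 left).
−31 → Nov 30, 2099 (end of Nov, 30 days; 10 left).
−10 → Nov 20, 2099.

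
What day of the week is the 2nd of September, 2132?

Doomsday rule: the anchor day for the 2100s is Sunday. For year 32: 32÷12 = 2 r 8, and 8÷4 = 2, so 2+8+2 = 12.
Sunday + 12 ≡ Friday — that's 2132's doomsday.
In September the doomsday date is Sep 5.
Sep 2 is 3 days before Sep 5; 3 mod 7 = 3, so Friday − 3 = Tuesday.

Tuesday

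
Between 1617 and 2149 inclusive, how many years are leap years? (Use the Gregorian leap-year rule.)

Multiples of 4 in [1617,2149]: 133.
Of those, multiples of 100: 5 (not leap unless ÷400).
Multiples of 400: 1.
Leap years = 133 − 5 + 1 = 129.

129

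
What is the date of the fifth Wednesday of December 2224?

December 29, 2224

December 1, 2224 is a Wednesday.
The first Wednesday is therefore December 1 (same day).
The fifth Wednesday is 1 + 4×7 = December 29.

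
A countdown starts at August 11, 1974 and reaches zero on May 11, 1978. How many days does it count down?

1369

Aug 11, 1974 → Aug 11, 1975: 365 days.
Aug 11, 1975 → Aug 11, 1976: 366 days (Feb 29, 1976 is in that span).
Aug 11, 1976 → Aug 11, 1977: 365 days.
Aug 11, 1977 → Sep 11, 1977: 31 days (August has 31).
Sep 11, 1977 → Oct 11, 1977: 30 days (September has 30).
Oct 11, 1977 → Nov 11, 1977: 31 days (October has 31).
Nov 11, 1977 → Dec 11, 1977: 30 days (November has 30).
Dec 11, 1977 → Jan 11, 1978: 31 days (December has 31).
Jan 11, 1978 → Feb 11, 1978: 31 days (January has 31).
Feb 11, 1978 → Mar 11, 1978: 28 days (February has 28).
Mar 11, 1978 → Apr 11, 1978: 31 days (March has 31).
Apr 11, 1978 → May 11, 1978: 30 days.
Total: 1369 days.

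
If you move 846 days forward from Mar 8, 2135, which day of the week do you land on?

Mar 8, 2135 is a Tuesday.
846 mod 7 = 6, so 846 days after a Tuesday is Tuesday + 6 = Monday.

Monday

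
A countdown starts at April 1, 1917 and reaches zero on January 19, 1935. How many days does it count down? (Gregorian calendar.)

Apr 1, 1917 → Apr 1, 1918: 365 days.
Apr 1, 1918 → Apr 1, 1919: 365 days.
Apr 1, 1919 → Apr 1, 1920: 366 days (Feb 29, 1920 is in that span).
Apr 1, 1920 → Apr 1, 1921: 365 days.
Apr 1, 1921 → Apr 1, 1922: 365 days.
Apr 1, 1922 → Apr 1, 1923: 365 days.
Apr 1, 1923 → Apr 1, 1924: 366 days (Feb 29, 1924 is in that span).
Apr 1, 1924 → Apr 1, 1925: 365 days.
Apr 1, 1925 → Apr 1, 1926: 365 days.
Apr 1, 1926 → Apr 1, 1927: 365 days.
Apr 1, 1927 → Apr 1, 1928: 366 days (Feb 29, 1928 is in that span).
Apr 1, 1928 → Apr 1, 1929: 365 days.
Apr 1, 1929 → Apr 1, 1930: 365 days.
Apr 1, 1930 → Apr 1, 1931: 365 days.
Apr 1, 1931 → Apr 1, 1932: 366 days (Feb 29, 1932 is in that span).
Apr 1, 1932 → Apr 1, 1933: 365 days.
Apr 1, 1933 → Apr 1, 1934: 365 days.
Apr 1, 1934 → May 1, 1934: 30 days (April has 30).
May 1, 1934 → Jun 1, 1934: 31 days (May has 31).
Jun 1, 1934 → Jul 1, 1934: 30 days (June has 30).
Jul 1, 1934 → Aug 1, 1934: 31 days (July has 31).
Aug 1, 1934 → Sep 1, 1934: 31 days (August has 31).
Sep 1, 1934 → Oct 1, 1934: 30 days (September has 30).
Oct 1, 1934 → Nov 1, 1934: 31 days (October has 31).
Nov 1, 1934 → Dec 1, 1934: 30 days (November has 30).
Dec 1, 1934 → Jan 1, 1935: 31 days (December has 31).
Jan 1, 1935 → Jan 19, 1935: 18 days.
Total: 6502 days.

6502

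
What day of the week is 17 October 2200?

Friday

Doomsday rule: the anchor day for the 2200s is Friday. For year 00: 0÷12 = 0 r 0, and 0÷4 = 0, so 0+0+0 = 0.
Friday + 0 ≡ Friday — that's 2200's doomsday.
In October the doomsday date is Oct 10.
Oct 17 is 7 days after Oct 10; 7 mod 7 = 0, so Friday + 0 = Friday.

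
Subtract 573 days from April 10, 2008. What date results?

−366 (one year; includes Feb 29, 2008) → Apr 10, 2007 (207 left).
−10 → Mar 31, 2007 (end of Mar, 31 days; 197 left).
−31 → Feb 28, 2007 (end of Feb, 28 days; 166 left).
−28 → Jan 31, 2007 (end of Jan, 31 days; 138 left).
−31 → Dec 31, 2006 (end of Dec, 31 days; 107 left).
−31 → Nov 30, 2006 (end of Nov, 30 days; 76 left).
−30 → Oct 31, 2006 (end of Oct, 31 days; 46 left).
−31 → Sep 30, 2006 (end of Sep, 30 days; 15 left).
−15 → Sep 15, 2006.

September 15, 2006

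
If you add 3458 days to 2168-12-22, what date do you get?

June 11, 2178

+365 (one year) → Dec 22, 2169 (3093 left).
+365 (one year) → Dec 22, 2170 (2728 left).
+365 (one year) → Dec 22, 2171 (2363 left).
+366 (one year; includes Feb 29, 2172) → Dec 22, 2172 (1997 left).
+365 (one year) → Dec 22, 2173 (1632 left).
+365 (one year) → Dec 22, 2174 (1267 left).
+365 (one year) → Dec 22, 2175 (902 left).
+366 (one year; includes Feb 29, 2176) → Dec 22, 2176 (536 left).
+365 (one year) → Dec 22, 2177 (171 left).
Dec has 31 days: +10 → Jan 1, 2178 (161 left).
Jan has 31 days: +31 → Feb 1, 2178 (130 left).
Feb has 28 days: +28 → Mar 1, 2178 (102 left).
Mar has 31 days: +31 → Apr 1, 2178 (71 left).
Apr has 30 days: +30 → May 1, 2178 (41 left).
May has 31 days: +31 → Jun 1, 2178 (10 left).
+10 → Jun 11, 2178.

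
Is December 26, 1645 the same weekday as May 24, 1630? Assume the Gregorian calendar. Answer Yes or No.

From May 24, 1630 to Dec 26, 1645 is 5695 days.
5695 mod 7 = 4, so they are different weekdays.
(May 24, 1630 is a Friday; Dec 26, 1645 is a Tuesday.)

No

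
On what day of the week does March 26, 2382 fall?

Doomsday rule: the anchor day for the 2300s is Wednesday. For year 82: 82÷12 = 6 r 10, and 10÷4 = 2, so 6+10+2 = 18.
Wednesday + 18 ≡ Sunday — that's 2382's doomsday.
In March the doomsday date is Mar 14.
Mar 26 is 12 days after Mar 14; 12 mod 7 = 5, so Sunday + 5 = Friday.

Friday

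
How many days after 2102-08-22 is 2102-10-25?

Aug 22, 2102 → Sep 22, 2102: 31 days (August has 31).
Sep 22, 2102 → Oct 22, 2102: 30 days (September has 30).
Oct 22, 2102 → Oct 25, 2102: 3 days.
Total: 64 days.

64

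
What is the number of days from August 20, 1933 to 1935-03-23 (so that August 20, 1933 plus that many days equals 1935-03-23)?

Aug 20, 1933 → Aug 20, 1934: 365 days.
Aug 20, 1934 → Sep 20, 1934: 31 days (August has 31).
Sep 20, 1934 → Oct 20, 1934: 30 days (September has 30).
Oct 20, 1934 → Nov 20, 1934: 31 days (October has 31).
Nov 20, 1934 → Dec 20, 1934: 30 days (November has 30).
Dec 20, 1934 → Jan 20, 1935: 31 days (December has 31).
Jan 20, 1935 → Feb 20, 1935: 31 days (January has 31).
Feb 20, 1935 → Mar 20, 1935: 28 days (February has 28).
Mar 20, 1935 → Mar 23, 1935: 3 days.
Total: 580 days.

580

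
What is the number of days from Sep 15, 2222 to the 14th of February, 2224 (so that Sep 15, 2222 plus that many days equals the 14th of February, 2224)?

Sep 15, 2222 → Sep 15, 2223: 365 days.
Sep 15, 2223 → Oct 15, 2223: 30 days (September has 30).
Oct 15, 2223 → Nov 15, 2223: 31 days (October has 31).
Nov 15, 2223 → Dec 15, 2223: 30 days (November has 30).
Dec 15, 2223 → Jan 15, 2224: 31 days (December has 31).
Jan 15, 2224 → Feb 14, 2224: 30 days.
Total: 517 days.

517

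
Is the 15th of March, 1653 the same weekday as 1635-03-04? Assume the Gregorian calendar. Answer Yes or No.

From Mar 4, 1635 to Mar 15, 1653 is 6586 days.
6586 mod 7 = 6, so they are different weekdays.
(Mar 4, 1635 is a Sunday; Mar 15, 1653 is a Saturday.)

No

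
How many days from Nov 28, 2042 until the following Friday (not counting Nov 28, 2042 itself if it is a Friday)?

Nov 28, 2042 is a Friday.
From Friday to the next Friday is 7 days.

7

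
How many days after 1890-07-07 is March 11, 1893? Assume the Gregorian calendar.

Jul 7, 1890 → Jul 7, 1891: 365 days.
Jul 7, 1891 → Jul 7, 1892: 366 days (Feb 29, 1892 is in that span).
Jul 7, 1892 → Aug 7, 1892: 31 days (July has 31).
Aug 7, 1892 → Sep 7, 1892: 31 days (August has 31).
Sep 7, 1892 → Oct 7, 1892: 30 days (September has 30).
Oct 7, 1892 → Nov 7, 1892: 31 days (October has 31).
Nov 7, 1892 → Dec 7, 1892: 30 days (November has 30).
Dec 7, 1892 → Jan 7, 1893: 31 days (December has 31).
Jan 7, 1893 → Feb 7, 1893: 31 days (January has 31).
Feb 7, 1893 → Mar 7, 1893: 28 days (February has 28).
Mar 7, 1893 → Mar 11, 1893: 4 days.
Total: 978 days.

978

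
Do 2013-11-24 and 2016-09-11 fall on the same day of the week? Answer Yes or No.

From Nov 24, 2013 to Sep 11, 2016 is 1022 days.
1022 mod 7 = 0, so they are the same weekday.
(Nov 24, 2013 is a Sunday; Sep 11, 2016 is a Sunday.)

Yes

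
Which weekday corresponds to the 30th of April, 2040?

Doomsday rule: the anchor day for the 2000s is Tuesday. For year 40: 40÷12 = 3 r 4, and 4÷4 = 1, so 3+4+1 = 8.
Tuesday + 8 ≡ Wednesday — that's 2040's doomsday.
In April the doomsday date is Apr 4.
Apr 30 is 26 days after Apr 4; 26 mod 7 = 5, so Wednesday + 5 = Monday.

Monday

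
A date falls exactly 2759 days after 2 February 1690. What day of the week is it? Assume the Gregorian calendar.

First find the weekday of Feb 2, 1690. Doomsday rule: the anchor day for the 1600s is Tuesday. For year 90: 90÷12 = 7 r 6, and 6÷4 = 1, so 7+6+1 = 14.
Tuesday + 14 ≡ Tuesday — that's 1690's doomsday.
In February the doomsday date is Feb 28 (1690 is not a leap year).
Feb 2 is 26 days before Feb 28; 26 mod 7 = 5, so Tuesday − 5 = Thursday.
2759 mod 7 = 1, so 2759 days after a Thursday is Thursday + 1 = Friday.

Friday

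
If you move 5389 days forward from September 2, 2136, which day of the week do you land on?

First find the weekday of Sep 2, 2136. Doomsday rule: the anchor day for the 2100s is Sunday. For year 36: 36÷12 = 3 r 0, and 0÷4 = 0, so 3+0+0 = 3.
Sunday + 3 ≡ Wednesday — that's 2136's doomsday.
In September the doomsday date is Sep 5.
Sep 2 is 3 days before Sep 5; 3 mod 7 = 3, so Wednesday − 3 = Sunday.
5389 mod 7 = 6, so 5389 days after a Sunday is Sunday + 6 = Saturday.

Saturday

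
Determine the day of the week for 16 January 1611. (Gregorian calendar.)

Doomsday rule: the anchor day for the 1600s is Tuesday. For year 11: 11÷12 = 0 r 11, and 11÷4 = 2, so 0+11+2 = 13.
Tuesday + 13 ≡ Monday — that's 1611's doomsday.
In January the doomsday date is Jan 3 (1611 is not a leap year).
Jan 16 is 13 days after Jan 3; 13 mod 7 = 6, so Monday + 6 = Sunday.

Sunday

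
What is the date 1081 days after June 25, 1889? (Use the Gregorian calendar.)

+365 (one year) → Jun 25, 1890 (716 left).
+365 (one year) → Jun 25, 1891 (351 left).
Jun has 30 days: +6 → Jul 1, 1891 (345 left).
Jul has 31 days: +31 → Aug 1, 1891 (314 left).
Aug has 31 days: +31 → Sep 1, 1891 (283 left).
Sep has 30 days: +30 → Oct 1, 1891 (253 left).
Oct has 31 days: +31 → Nov 1, 1891 (222 left).
Nov has 30 days: +30 → Dec 1, 1891 (192 left).
Dec has 31 days: +31 → Jan 1, 1892 (161 left).
Jan has 31 days: +31 → Feb 1, 1892 (130 left).
Feb has 29 days: +29 → Mar 1, 1892 (101 left).
Mar has 31 days: +31 → Apr 1, 1892 (70 left).
Apr has 30 days: +30 → May 1, 1892 (40 left).
May has 31 days: +31 → Jun 1, 1892 (9 left).
+9 → Jun 10, 1892.

June 10, 1892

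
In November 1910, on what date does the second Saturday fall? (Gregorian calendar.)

November 1, 1910 is a Tuesday.
The first Saturday is therefore November 5 (4 days later).
The second Saturday is 5 + 1×7 = November 12.

November 12, 1910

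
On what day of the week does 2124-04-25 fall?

Doomsday rule: the anchor day for the 2100s is Sunday. For year 24: 24÷12 = 2 r 0, and 0÷4 = 0, so 2+0+0 = 2.
Sunday + 2 ≡ Tuesday — that's 2124's doomsday.
In April the doomsday date is Apr 4.
Apr 25 is 21 days after Apr 4; 21 mod 7 = 0, so Tuesday + 0 = Tuesday.

Tuesday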